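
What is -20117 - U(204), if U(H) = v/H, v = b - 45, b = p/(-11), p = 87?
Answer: -7523661/374 ≈ -20117.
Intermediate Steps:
b = -87/11 (b = 87/(-11) = 87*(-1/11) = -87/11 ≈ -7.9091)
v = -582/11 (v = -87/11 - 45 = -582/11 ≈ -52.909)
U(H) = -582/(11*H)
-20117 - U(204) = -20117 - (-582)/(11*204) = -20117 - 1*(-97/374) = -20117 + 97/374 = -7523661/374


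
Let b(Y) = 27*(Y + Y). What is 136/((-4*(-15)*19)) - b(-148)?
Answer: 2277754/285 ≈ 7992.1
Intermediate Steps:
b(Y) = 54*Y (b(Y) = 27*(2*Y) = 54*Y)
136/((-4*(-15)*19)) - b(-148) = 136/((-4*(-15)*19)) - 54*(-148) = 136/((60*19)) - 1*(-7992) = 136/1140 + 7992 = 136*(1/1140) + 7992 = 34/285 + 7992 = 2277754/285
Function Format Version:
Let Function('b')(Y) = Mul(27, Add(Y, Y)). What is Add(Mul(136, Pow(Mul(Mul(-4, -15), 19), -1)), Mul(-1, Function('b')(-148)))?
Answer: Rational(2277754, 285) ≈ 7992.1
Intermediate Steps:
Function('b')(Y) = Mul(54, Y) (Function('b')(Y) = Mul(27, Mul(2, Y)) = Mul(54, Y))
Add(Mul(136, Pow(Mul(Mul(-4, -15), 19), -1)), Mul(-1, Function('b')(-148))) = Add(Mul(136, Pow(Mul(Mul(-4, -15), 19), -1)), Mul(-1, Mul(54, -148))) = Add(Mul(136, Pow(Mul(60, 19), -1)), Mul(-1, -7992)) = Add(Mul(136, Pow(1140, -1)), 7992) = Add(Mul(136, Rational(1, 1140)), 7992) = Add(Rational(34, 285), 7992) = Rational(2277754, 285)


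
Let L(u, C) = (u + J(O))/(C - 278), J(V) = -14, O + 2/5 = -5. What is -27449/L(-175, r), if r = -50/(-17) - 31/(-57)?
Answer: -7301571245/183141 ≈ -39869.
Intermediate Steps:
O = -27/5 (O = -⅖ - 5 = -27/5 ≈ -5.4000)
r = 3377/969 (r = -50*(-1/17) - 31*(-1/57) = 50/17 + 31/57 = 3377/969 ≈ 3.4850)
L(u, C) = (-14 + u)/(-278 + C) (L(u, C) = (u - 14)/(C - 278) = (-14 + u)/(-278 + C))
-27449/L(-175, r) = -27449*(-278 + 3377/969)/(-14 - 175) = -27449/(-189/(-266005/969)) = -27449/((-969/266005*(-189))) = -27449/183141/266005 = -27449*266005/183141 = -7301571245/183141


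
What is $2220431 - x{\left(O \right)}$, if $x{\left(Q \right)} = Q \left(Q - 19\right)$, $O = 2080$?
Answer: $-2066449$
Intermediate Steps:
$x{\left(Q \right)} = Q \left(-19 + Q\right)$
$2220431 - x{\left(O \right)} = 2220431 - 2080 \left(-19 + 2080\right) = 2220431 - 2080 \cdot 2061 = 2220431 - 4286880 = -2066449$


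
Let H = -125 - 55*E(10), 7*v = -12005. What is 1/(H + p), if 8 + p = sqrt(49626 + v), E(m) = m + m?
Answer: -1233/1472378 - sqrt(47911)/1472378 ≈ -0.00098608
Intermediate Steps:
v = -1715 (v = (1/7)*(-12005) = -1715)
E(m) = 2*m
p = -8 + sqrt(47911) (p = -8 + sqrt(49626 - 1715) = -8 + sqrt(47911) ≈ 210.89)
H = -1225 (H = -125 - 110*10 = -125 - 55*20 = -125 - 1100 = -1225)
1/(H + p) = 1/(-1225 + (-8 + sqrt(47911))) = 1/(-1233 + sqrt(47911))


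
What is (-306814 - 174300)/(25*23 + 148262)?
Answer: -481114/148837 ≈ -3.2325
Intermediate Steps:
(-306814 - 174300)/(25*23 + 148262) = -481114/(575 + 148262) = -481114/148837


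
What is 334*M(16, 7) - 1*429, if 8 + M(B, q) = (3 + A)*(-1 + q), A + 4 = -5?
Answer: -15125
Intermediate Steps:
A = -9 (A = -4 - 5 = -9)
M(B, q) = -2 - 6*q (M(B, q) = -8 + (3 - 9)*(-1 + q) = -8 - 6*(-1 + q) = -8 + (6 - 6*q) = -2 - 6*q)
334*M(16, 7) - 1*429 = 334*(-2 - 6*7) - 1*429 = 334*(-2 - 42) - 429 = 334*(-44) - 429 = -14696 - 429 = -15125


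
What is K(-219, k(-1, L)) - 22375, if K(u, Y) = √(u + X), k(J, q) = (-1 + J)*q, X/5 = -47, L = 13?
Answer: -22375 + I*√454 ≈ -22375.0 + 21.307*I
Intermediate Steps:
X = -235 (X = 5*(-47) = -235)
k(J, q) = q*(-1 + J)
K(u, Y) = √(-235 + u) (K(u, Y) = √(u - 235) = √(-235 + u))
K(-219, k(-1, L)) - 22375 = √(-235 - 219) - 22375 = √(-454) - 22375 = I*√454 - 22375 = -22375 + I*√454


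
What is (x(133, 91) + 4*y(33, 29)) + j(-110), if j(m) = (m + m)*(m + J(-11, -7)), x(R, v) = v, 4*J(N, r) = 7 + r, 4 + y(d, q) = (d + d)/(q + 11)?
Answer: 121408/5 ≈ 24282.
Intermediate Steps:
y(d, q) = -4 + 2*d/(11 + q) (y(d, q) = -4 + (d + d)/(q + 11) = -4 + (2*d)/(11 + q) = -4 + 2*d/(11 + q))
J(N, r) = 7/4 + r/4 (J(N, r) = (7 + r)/4 = 7/4 + r/4)
j(m) = 2*m² (j(m) = (m + m)*(m + (7/4 + (¼)*(-7))) = (2*m)*(m + (7/4 - 7/4)) = (2*m)*(m + 0) = (2*m)*m = 2*m²)
(x(133, 91) + 4*y(33, 29)) + j(-110) = (91 + 4*(2*(-22 + 33 - 2*29)/(11 + 29))) + 2*(-110)² = (91 + 4*(2*(-22 + 33 - 58)/40)) + 2*12100 = (91 + 4*(2*(1/40)*(-47))) + 24200 = (91 + 4*(-47/20)) + 24200 = (91 - 47/5) + 24200 = 408/5 + 24200 = 121408/5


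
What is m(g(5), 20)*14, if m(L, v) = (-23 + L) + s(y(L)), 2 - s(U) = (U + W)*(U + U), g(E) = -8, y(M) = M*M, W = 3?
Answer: -120470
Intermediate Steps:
y(M) = M²
s(U) = 2 - 2*U*(3 + U) (s(U) = 2 - (U + 3)*(U + U) = 2 - (3 + U)*2*U = 2 - 2*U*(3 + U))
m(L, v) = -21 + L - 6*L² - 2*L⁴ (m(L, v) = (-23 + L) + (2 - 6*L² - 2*L⁴) = -21 + L - 6*L² - 2*L⁴)
m(g(5), 20)*14 = (-21 - 8 - 6*(-8)² - 2*(-8)⁴)*14 = (-21 - 8 - 6*64 - 2*4096)*14 = (-21 - 8 - 384 - 8192)*14 = -8605*14 = -120470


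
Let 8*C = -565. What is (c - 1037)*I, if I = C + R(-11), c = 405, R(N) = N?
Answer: 51587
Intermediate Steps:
C = -565/8 (C = (⅛)*(-565) = -565/8 ≈ -70.625)
I = -653/8 (I = -565/8 - 11 = -653/8 ≈ -81.625)
(c - 1037)*I = (405 - 1037)*(-653/8) = -632*(-653/8) = 51587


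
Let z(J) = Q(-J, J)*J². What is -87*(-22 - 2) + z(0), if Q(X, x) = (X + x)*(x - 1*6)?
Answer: 2088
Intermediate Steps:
Q(X, x) = (-6 + x)*(X + x) (Q(X, x) = (X + x)*(x - 6) = (X + x)*(-6 + x) = (-6 + x)*(X + x))
z(J) = 0 (z(J) = (J² - (-6)*J - 6*J + (-J)*J)*J² = (J² + 6*J - 6*J - J²)*J² = 0*J² = 0)
-87*(-22 - 2) + z(0) = -87*(-22 - 2) + 0 = -87*(-24) + 0 = 2088 + 0 = 2088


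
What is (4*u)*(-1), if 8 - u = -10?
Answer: -72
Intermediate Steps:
u = 18 (u = 8 - 1*(-10) = 8 + 10 = 18)
(4*u)*(-1) = (4*18)*(-1) = 72*(-1) = -72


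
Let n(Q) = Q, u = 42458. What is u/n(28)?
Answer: 21229/14 ≈ 1516.4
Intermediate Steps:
u/n(28) = 42458/28 = 42458*(1/28) = 21229/14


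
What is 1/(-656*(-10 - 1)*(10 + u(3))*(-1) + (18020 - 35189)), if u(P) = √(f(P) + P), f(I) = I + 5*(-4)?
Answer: I/(-89329*I + 7216*√14) ≈ -1.0257e-5 + 3.1003e-6*I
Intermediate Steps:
f(I) = -20 + I (f(I) = I - 20 = -20 + I)
u(P) = √(-20 + 2*P) (u(P) = √((-20 + P) + P) = √(-20 + 2*P))
1/(-656*(-10 - 1)*(10 + u(3))*(-1) + (18020 - 35189)) = 1/(-656*(-10 - 1)*(10 + √(-20 + 2*3))*(-1) + (18020 - 35189)) = 1/(-656*(-11*(10 + √(-20 + 6)))*(-1) - 17169) = 1/(-656*(-11*(10 + √(-14)))*(-1) - 17169) = 1/(-656*(-11*(10 + I*√14))*(-1) - 17169) = 1/(-656*(-110 - 11*I*√14)*(-1) - 17169) = 1/(-656*(110 + 11*I*√14) - 17169) = 1/((-72160 - 7216*I*√14) - 17169) = 1/(-89329 - 7216*I*√14)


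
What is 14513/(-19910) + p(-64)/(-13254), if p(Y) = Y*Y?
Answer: -136953331/131943570 ≈ -1.0380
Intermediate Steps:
p(Y) = Y²
14513/(-19910) + p(-64)/(-13254) = 14513/(-19910) + (-64)²/(-13254) = 14513*(-1/19910) + 4096*(-1/13254) = -14513/19910 - 2048/6627 = -136953331/131943570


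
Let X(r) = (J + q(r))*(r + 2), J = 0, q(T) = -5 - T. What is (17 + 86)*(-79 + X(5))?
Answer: -15347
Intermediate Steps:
X(r) = (-5 - r)*(2 + r) (X(r) = (0 + (-5 - r))*(r + 2) = (-5 - r)*(2 + r))
(17 + 86)*(-79 + X(5)) = (17 + 86)*(-79 + (-10 - 1*5² - 7*5)) = 103*(-79 + (-10 - 1*25 - 35)) = 103*(-79 + (-10 - 25 - 35)) = 103*(-79 - 70) = 103*(-149) = -15347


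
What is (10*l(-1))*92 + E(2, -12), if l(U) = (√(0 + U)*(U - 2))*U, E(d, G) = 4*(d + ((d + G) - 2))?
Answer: -40 + 2760*I ≈ -40.0 + 2760.0*I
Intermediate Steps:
E(d, G) = -8 + 4*G + 8*d (E(d, G) = 4*(d + ((G + d) - 2)) = 4*(d + (-2 + G + d)) = 4*(-2 + G + 2*d) = -8 + 4*G + 8*d)
l(U) = U^(3/2)*(-2 + U) (l(U) = (√U*(-2 + U))*U = U^(3/2)*(-2 + U))
(10*l(-1))*92 + E(2, -12) = (10*((-1)^(3/2)*(-2 - 1)))*92 + (-8 + 4*(-12) + 8*2) = (10*(-I*(-3)))*92 + (-8 - 48 + 16) = (10*(3*I))*92 - 40 = (30*I)*92 - 40 = 2760*I - 40 = -40 + 2760*I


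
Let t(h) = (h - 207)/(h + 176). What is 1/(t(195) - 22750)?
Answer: -371/8440262 ≈ -4.3956e-5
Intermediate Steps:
t(h) = (-207 + h)/(176 + h)
1/(t(195) - 22750) = 1/((-207 + 195)/(176 + 195) - 22750) = 1/(-12/371 - 22750) = 1/(-8440262/371) = -371/8440262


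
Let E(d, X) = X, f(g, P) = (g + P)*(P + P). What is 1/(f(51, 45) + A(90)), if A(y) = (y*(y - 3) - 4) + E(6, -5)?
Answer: 1/16461 ≈ 6.0750e-5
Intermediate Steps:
f(g, P) = 2*P*(P + g) (f(g, P) = (P + g)*(2*P) = 2*P*(P + g))
A(y) = -9 + y*(-3 + y) (A(y) = (y*(y - 3) - 4) - 5 = (y*(-3 + y) - 4) - 5 = (-4 + y*(-3 + y)) - 5 = -9 + y*(-3 + y))
1/(f(51, 45) + A(90)) = 1/(2*45*(45 + 51) + (-9 + 90² - 3*90)) = 1/(2*45*96 + (-9 + 8100 - 270)) = 1/(8640 + 7821) = 1/16461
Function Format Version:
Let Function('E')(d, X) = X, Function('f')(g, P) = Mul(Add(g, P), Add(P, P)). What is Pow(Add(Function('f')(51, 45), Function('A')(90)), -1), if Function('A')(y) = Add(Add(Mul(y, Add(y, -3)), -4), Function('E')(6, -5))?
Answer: Rational(1, 16461) ≈ 6.0750e-5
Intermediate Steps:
Function('f')(g, P) = Mul(2, P, Add(P, g)) (Function('f')(g, P) = Mul(Add(P, g), Mul(2, P)) = Mul(2, P, Add(P, g)))
Function('A')(y) = Add(-9, Mul(y, Add(-3, y))) (Function('A')(y) = Add(Add(Mul(y, Add(y, -3)), -4), -5) = Add(Add(Mul(y, Add(-3, y)), -4), -5) = Add(Add(-4, Mul(y, Add(-3, y))), -5) = Add(-9, Mul(y, Add(-3, y))))
Pow(Add(Function('f')(51, 45), Function('A')(90)), -1) = Pow(Add(Mul(2, 45, Add(45, 51)), Add(-9, Pow(90, 2), Mul(-3, 90))), -1) = Pow(Add(Mul(2, 45, 96), Add(-9, 8100, -270)), -1) = Pow(Add(8640, 7821), -1) = Pow(16461, -1) = Rational(1, 16461)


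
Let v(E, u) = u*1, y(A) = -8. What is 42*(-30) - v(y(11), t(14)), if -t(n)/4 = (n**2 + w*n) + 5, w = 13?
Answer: 272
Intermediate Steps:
t(n) = -20 - 52*n - 4*n**2 (t(n) = -4*((n**2 + 13*n) + 5) = -4*(5 + n**2 + 13*n) = -20 - 52*n - 4*n**2)
v(E, u) = u
42*(-30) - v(y(11), t(14)) = 42*(-30) - (-20 - 52*14 - 4*14**2) = -1260 - (-20 - 728 - 4*196) = -1260 - (-20 - 728 - 784) = -1260 - 1*(-1532) = -1260 + 1532 = 272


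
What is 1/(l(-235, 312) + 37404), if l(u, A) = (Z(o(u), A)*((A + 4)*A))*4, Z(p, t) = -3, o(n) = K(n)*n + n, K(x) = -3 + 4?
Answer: -1/1145700 ≈ -8.7283e-7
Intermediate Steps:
K(x) = 1
o(n) = 2*n (o(n) = 1*n + n = n + n = 2*n)
l(u, A) = -12*A*(4 + A) (l(u, A) = -3*(A + 4)*A*4 = -3*(4 + A)*A*4 = -3*A*(4 + A)*4 = -12*A*(4 + A))
1/(l(-235, 312) + 37404) = 1/(-12*312*(4 + 312) + 37404) = 1/(-12*312*316 + 37404) = 1/(-1183104 + 37404) = 1/(-1145700) = -1/1145700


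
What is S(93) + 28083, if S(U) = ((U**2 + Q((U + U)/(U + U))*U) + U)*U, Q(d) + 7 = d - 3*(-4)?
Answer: 892983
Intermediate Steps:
Q(d) = 5 + d (Q(d) = -7 + (d - 3*(-4)) = -7 + (d + 12) = -7 + (12 + d) = 5 + d)
S(U) = U*(U**2 + 7*U) (S(U) = ((U**2 + (5 + (U + U)/(U + U))*U) + U)*U = ((U**2 + (5 + (2*U)/((2*U)))*U) + U)*U = ((U**2 + (5 + (2*U)*(1/(2*U)))*U) + U)*U = ((U**2 + (5 + 1)*U) + U)*U = ((U**2 + 6*U) + U)*U = (U**2 + 7*U)*U = U*(U**2 + 7*U))
S(93) + 28083 = 93**2*(7 + 93) + 28083 = 8649*100 + 28083 = 864900 + 28083 = 892983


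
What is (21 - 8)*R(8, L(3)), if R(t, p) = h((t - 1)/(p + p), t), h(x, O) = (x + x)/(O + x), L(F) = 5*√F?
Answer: -1274/19151 + 14560*√3/19151 ≈ 1.2503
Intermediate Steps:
h(x, O) = 2*x/(O + x) (h(x, O) = (2*x)/(O + x) = 2*x/(O + x))
R(t, p) = (-1 + t)/(p*(t + (-1 + t)/(2*p))) (R(t, p) = 2*((t - 1)/(p + p))/(t + (t - 1)/(p + p)) = 2*((-1 + t)/((2*p)))/(t + (-1 + t)/((2*p))) = 2*((-1 + t)*(1/(2*p)))/(t + (-1 + t)*(1/(2*p))) = 2*((-1 + t)/(2*p))/(t + (-1 + t)/(2*p)) = (-1 + t)/(p*(t + (-1 + t)/(2*p))))
(21 - 8)*R(8, L(3)) = (21 - 8)*(2*(-1 + 8)/(-1 + 8 + 2*(5*√3)*8)) = 13*(2*7/(-1 + 8 + 80*√3)) = 13*(2*7/(7 + 80*√3)) = 13*(14/(7 + 80*√3)) = 182/(7 + 80*√3)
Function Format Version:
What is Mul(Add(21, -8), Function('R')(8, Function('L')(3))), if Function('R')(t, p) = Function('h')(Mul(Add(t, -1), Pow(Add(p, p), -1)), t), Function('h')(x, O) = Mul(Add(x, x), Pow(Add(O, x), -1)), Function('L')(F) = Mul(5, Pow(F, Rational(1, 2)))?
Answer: Add(Rational(-1274, 19151), Mul(Rational(14560, 19151), Pow(3, Rational(1, 2)))) ≈ 1.2503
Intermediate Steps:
Function('h')(x, O) = Mul(2, x, Pow(Add(O, x), -1)) (Function('h')(x, O) = Mul(Mul(2, x), Pow(Add(O, x), -1)) = Mul(2, x, Pow(Add(O, x), -1)))
Function('R')(t, p) = Mul(Pow(p, -1), Pow(Add(t, Mul(Rational(1, 2), Pow(p, -1), Add(-1, t))), -1), Add(-1, t)) (Function('R')(t, p) = Mul(2, Mul(Add(t, -1), Pow(Add(p, p), -1)), Pow(Add(t, Mul(Add(t, -1), Pow(Add(p, p), -1))), -1)) = Mul(2, Mul(Add(-1, t), Pow(Mul(2, p), -1)), Pow(Add(t, Mul(Add(-1, t), Pow(Mul(2, p), -1))), -1)) = Mul(2, Mul(Add(-1, t), Mul(Rational(1, 2), Pow(p, -1))), Pow(Add(t, Mul(Add(-1, t), Mul(Rational(1, 2), Pow(p, -1)))), -1)) = Mul(2, Mul(Rational(1, 2), Pow(p, -1), Add(-1, t)), Pow(Add(t, Mul(Rational(1, 2), Pow(p, -1), Add(-1, t))), -1)) = Mul(Pow(p, -1), Pow(Add(t, Mul(Rational(1, 2), Pow(p, -1), Add(-1, t))), -1), Add(-1, t)))
Mul(Add(21, -8), Function('R')(8, Function('L')(3))) = Mul(Add(21, -8), Mul(2, Pow(Add(-1, 8, Mul(2, Mul(5, Pow(3, Rational(1, 2))), 8)), -1), Add(-1, 8))) = Mul(13, Mul(2, Pow(Add(-1, 8, Mul(80, Pow(3, Rational(1, 2)))), -1), 7)) = Mul(13, Mul(2, Pow(Add(7, Mul(80, Pow(3, Rational(1, 2)))), -1), 7)) = Mul(13, Mul(14, Pow(Add(7, Mul(80, Pow(3, Rational(1, 2)))), -1))) = Mul(182, Pow(Add(7, Mul(80, Pow(3, Rational(1, 2)))), -1))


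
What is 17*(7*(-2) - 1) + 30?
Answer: -225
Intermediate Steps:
17*(7*(-2) - 1) + 30 = 17*(-14 - 1) + 30 = 17*(-15) + 30 = -255 + 30 = -225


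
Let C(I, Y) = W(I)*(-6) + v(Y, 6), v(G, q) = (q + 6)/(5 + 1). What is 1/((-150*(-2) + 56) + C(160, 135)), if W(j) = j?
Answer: -1/602 ≈ -0.0016611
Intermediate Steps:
v(G, q) = 1 + q/6 (v(G, q) = (6 + q)/6 = (6 + q)*(⅙) = 1 + q/6)
C(I, Y) = 2 - 6*I (C(I, Y) = I*(-6) + (1 + (⅙)*6) = -6*I + (1 + 1) = -6*I + 2 = 2 - 6*I)
1/((-150*(-2) + 56) + C(160, 135)) = 1/((-150*(-2) + 56) + (2 - 6*160)) = 1/((300 + 56) + (2 - 960)) = 1/(356 - 958) = 1/(-602) = -1/602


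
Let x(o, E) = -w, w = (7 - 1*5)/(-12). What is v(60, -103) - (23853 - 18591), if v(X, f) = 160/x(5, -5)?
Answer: -4302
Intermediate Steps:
w = -⅙ (w = (7 - 5)*(-1/12) = 2*(-1/12) = -⅙ ≈ -0.16667)
x(o, E) = ⅙ (x(o, E) = -1*(-⅙) = ⅙)
v(X, f) = 960 (v(X, f) = 160/(⅙) = 160*6 = 960)
v(60, -103) - (23853 - 18591) = 960 - (23853 - 18591) = 960 - 1*5262 = 960 - 5262 = -4302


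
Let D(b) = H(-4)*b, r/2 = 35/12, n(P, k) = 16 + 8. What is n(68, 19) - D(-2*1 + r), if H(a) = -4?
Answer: 118/3 ≈ 39.333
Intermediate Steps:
n(P, k) = 24
r = 35/6 (r = 2*(35/12) = 35/6 ≈ 5.8333)
D(b) = -4*b
n(68, 19) - D(-2*1 + r) = 24 - (-4)*(-2*1 + 35/6) = 24 - (-4)*(-2 + 35/6) = 24 - (-4)*23/6 = 24 - 1*(-46/3) = 24 + 46/3 = 118/3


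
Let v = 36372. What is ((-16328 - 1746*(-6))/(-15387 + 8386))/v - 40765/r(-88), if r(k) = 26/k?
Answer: 16312080347057/118225887 ≈ 1.3797e+5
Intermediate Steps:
((-16328 - 1746*(-6))/(-15387 + 8386))/v - 40765/r(-88) = ((-16328 - 1746*(-6))/(-15387 + 8386))/36372 - 40765/(26/(-88)) = ((-16328 + 10476)/(-7001))*(1/36372) - 40765/(26*(-1/88)) = -5852*(-1/7001)*(1/36372) - 40765/(-13/44) = (5852/7001)*(1/36372) - 40765*(-44/13) = 209/9094299 + 1793660/13 = 16312080347057/118225887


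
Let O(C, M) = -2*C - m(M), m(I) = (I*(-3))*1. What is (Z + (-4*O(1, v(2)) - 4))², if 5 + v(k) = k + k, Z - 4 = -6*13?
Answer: 3364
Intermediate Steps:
Z = -74 (Z = 4 - 6*13 = 4 - 78 = -74)
v(k) = -5 + 2*k (v(k) = -5 + (k + k) = -5 + 2*k)
m(I) = -3*I (m(I) = -3*I*1 = -3*I)
O(C, M) = -2*C + 3*M (O(C, M) = -2*C - (-3)*M = -2*C + 3*M)
(Z + (-4*O(1, v(2)) - 4))² = (-74 + (-4*(-2*1 + 3*(-5 + 2*2)) - 4))² = (-74 + (-4*(-2 + 3*(-5 + 4)) - 4))² = (-74 + (-4*(-2 + 3*(-1)) - 4))² = (-74 + (-4*(-2 - 3) - 4))² = (-74 + (-4*(-5) - 4))² = (-74 + (20 - 4))² = (-74 + 16)² = (-58)² = 3364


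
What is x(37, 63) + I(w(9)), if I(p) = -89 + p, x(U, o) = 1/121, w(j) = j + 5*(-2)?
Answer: -10889/121 ≈ -89.992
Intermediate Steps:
w(j) = -10 + j (w(j) = j - 10 = -10 + j)
x(U, o) = 1/121
x(37, 63) + I(w(9)) = 1/121 + (-89 + (-10 + 9)) = 1/121 + (-89 - 1) = 1/121 - 90 = -10889/121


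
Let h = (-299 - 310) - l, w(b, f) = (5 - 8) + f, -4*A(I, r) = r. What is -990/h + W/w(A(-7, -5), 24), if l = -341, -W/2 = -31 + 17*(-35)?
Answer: 178163/2814 ≈ 63.313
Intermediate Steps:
A(I, r) = -r/4
W = 1252 (W = -2*(-31 + 17*(-35)) = -2*(-31 - 595) = -2*(-626) = 1252)
w(b, f) = -3 + f
h = -268 (h = (-299 - 310) - 1*(-341) = -609 + 341 = -268)
-990/h + W/w(A(-7, -5), 24) = -990/(-268) + 1252/(-3 + 24) = -990*(-1/268) + 1252/21 = 495/134 + 1252*(1/21) = 495/134 + 1252/21 = 178163/2814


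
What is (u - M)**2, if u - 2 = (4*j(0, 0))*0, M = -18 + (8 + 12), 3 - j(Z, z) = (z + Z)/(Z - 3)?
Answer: 0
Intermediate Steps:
j(Z, z) = 3 - (Z + z)/(-3 + Z) (j(Z, z) = 3 - (z + Z)/(Z - 3) = 3 - (Z + z)/(-3 + Z))
M = 2 (M = -18 + 20 = 2)
u = 2 (u = 2 + (4*((-9 - 1*0 + 2*0)/(-3 + 0)))*0 = 2 + (4*((-9 + 0 + 0)/(-3)))*0 = 2 + (4*(-1/3*(-9)))*0 = 2 + (4*3)*0 = 2 + 12*0 = 2 + 0 = 2)
(u - M)**2 = (2 - 1*2)**2 = (2 - 2)**2 = 0**2 = 0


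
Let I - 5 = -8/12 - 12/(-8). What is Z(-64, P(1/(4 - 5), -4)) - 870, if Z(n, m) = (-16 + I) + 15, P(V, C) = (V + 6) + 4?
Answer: -5191/6 ≈ -865.17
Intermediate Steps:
I = 35/6 (I = 5 + (-8/12 - 12/(-8)) = 5 + (-8*1/12 - 12*(-⅛)) = 5 + (-⅔ + 3/2) = 5 + ⅚ = 35/6 ≈ 5.8333)
P(V, C) = 10 + V (P(V, C) = (6 + V) + 4 = 10 + V)
Z(n, m) = 29/6 (Z(n, m) = (-16 + 35/6) + 15 = -61/6 + 15 = 29/6)
Z(-64, P(1/(4 - 5), -4)) - 870 = 29/6 - 870 = -5191/6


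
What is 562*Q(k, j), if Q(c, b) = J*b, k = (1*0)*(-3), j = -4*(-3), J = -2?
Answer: -13488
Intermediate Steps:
j = 12
k = 0 (k = 0*(-3) = 0)
Q(c, b) = -2*b
562*Q(k, j) = 562*(-2*12) = 562*(-24) = -13488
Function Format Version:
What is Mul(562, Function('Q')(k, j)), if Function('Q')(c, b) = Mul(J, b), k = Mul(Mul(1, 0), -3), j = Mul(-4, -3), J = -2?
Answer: -13488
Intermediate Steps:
j = 12
k = 0 (k = Mul(0, -3) = 0)
Function('Q')(c, b) = Mul(-2, b)
Mul(562, Function('Q')(k, j)) = Mul(562, Mul(-2, 12)) = Mul(562, -24) = -13488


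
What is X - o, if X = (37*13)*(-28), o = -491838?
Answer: 478370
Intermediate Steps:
X = -13468 (X = 481*(-28) = -13468)
X - o = -13468 - 1*(-491838) = -13468 + 491838 = 478370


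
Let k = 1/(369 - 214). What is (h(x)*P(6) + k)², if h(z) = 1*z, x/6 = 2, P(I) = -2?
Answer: 13830961/24025 ≈ 575.69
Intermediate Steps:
x = 12 (x = 6*2 = 12)
h(z) = z
k = 1/155 ≈ 0.0064516
(h(x)*P(6) + k)² = (12*(-2) + 1/155)² = (-24 + 1/155)² = (-3719/155)² = 13830961/24025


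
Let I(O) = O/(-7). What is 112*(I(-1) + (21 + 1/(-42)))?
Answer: 7096/3 ≈ 2365.3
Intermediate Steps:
I(O) = -O/7 (I(O) = O*(-1/7) = -O/7)
112*(I(-1) + (21 + 1/(-42))) = 112*(-1/7*(-1) + (21 + 1/(-42))) = 112*(1/7 + (21 - 1/42)) = 112*(1/7 + 881/42) = 112*(887/42) = 7096/3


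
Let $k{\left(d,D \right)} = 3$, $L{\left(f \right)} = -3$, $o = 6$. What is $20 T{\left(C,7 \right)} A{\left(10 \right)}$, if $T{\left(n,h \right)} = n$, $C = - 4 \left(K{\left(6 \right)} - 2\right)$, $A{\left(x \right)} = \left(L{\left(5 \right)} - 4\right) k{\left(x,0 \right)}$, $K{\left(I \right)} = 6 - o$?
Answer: $-3360$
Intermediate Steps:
$K{\left(I \right)} = 0$ ($K{\left(I \right)} = 6 - 6 = 0$)
$A{\left(x \right)} = -21$ ($A{\left(x \right)} = \left(-3 - 4\right) 3 = \left(-7\right) 3 = -21$)
$C = 8$ ($C = - 4 \left(0 - 2\right) = \left(-4\right) \left(-2\right) = 8$)
$20 T{\left(C,7 \right)} A{\left(10 \right)} = 20 \cdot 8 \left(-21\right) = 160 \left(-21\right) = -3360$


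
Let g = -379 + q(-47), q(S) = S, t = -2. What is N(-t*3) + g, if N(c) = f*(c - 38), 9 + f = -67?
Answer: 2006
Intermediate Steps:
f = -76 (f = -9 - 67 = -76)
g = -426 (g = -379 - 47 = -426)
N(c) = 2888 - 76*c (N(c) = -76*(c - 38) = -76*(-38 + c) = 2888 - 76*c)
N(-t*3) + g = (2888 - 76*(-1*(-2))*3) - 426 = (2888 - 152*3) - 426 = (2888 - 76*6) - 426 = (2888 - 456) - 426 = 2432 - 426 = 2006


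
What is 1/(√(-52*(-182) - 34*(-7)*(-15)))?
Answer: √5894/5894 ≈ 0.013026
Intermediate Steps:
1/(√(-52*(-182) - 34*(-7)*(-15))) = 1/(√(9464 + 238*(-15))) = 1/(√(9464 - 3570)) = 1/(√5894) = √5894/5894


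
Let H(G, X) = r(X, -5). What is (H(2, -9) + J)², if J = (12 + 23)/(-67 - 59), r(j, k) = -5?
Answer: 9025/324 ≈ 27.855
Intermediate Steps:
H(G, X) = -5
J = -5/18 (J = 35/(-126) = 35*(-1/126) = -5/18 ≈ -0.27778)
(H(2, -9) + J)² = (-5 - 5/18)² = (-95/18)² = 9025/324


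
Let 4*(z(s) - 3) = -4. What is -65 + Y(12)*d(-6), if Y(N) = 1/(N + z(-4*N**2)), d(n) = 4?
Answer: -453/7 ≈ -64.714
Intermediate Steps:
z(s) = 2 (z(s) = 3 + (1/4)*(-4) = 3 - 1 = 2)
Y(N) = 1/(2 + N) (Y(N) = 1/(N + 2) = 1/(2 + N))
-65 + Y(12)*d(-6) = -65 + 4/(2 + 12) = -65 + 4/14 = -65 + (1/14)*4 = -65 + 2/7 = -453/7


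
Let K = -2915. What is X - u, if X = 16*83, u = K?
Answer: 4243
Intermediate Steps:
u = -2915
X = 1328
X - u = 1328 - 1*(-2915) = 1328 + 2915 = 4243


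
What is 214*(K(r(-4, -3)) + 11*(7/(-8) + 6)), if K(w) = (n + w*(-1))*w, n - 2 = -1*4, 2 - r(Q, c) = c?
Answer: 18297/4 ≈ 4574.3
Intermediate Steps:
r(Q, c) = 2 - c
n = -2 (n = 2 - 1*4 = 2 - 4 = -2)
K(w) = w*(-2 - w) (K(w) = (-2 + w*(-1))*w = (-2 - w)*w = w*(-2 - w))
214*(K(r(-4, -3)) + 11*(7/(-8) + 6)) = 214*(-(2 - 1*(-3))*(2 + (2 - 1*(-3))) + 11*(7/(-8) + 6)) = 214*(-(2 + 3)*(2 + (2 + 3)) + 11*(7*(-⅛) + 6)) = 214*(-1*5*(2 + 5) + 11*(-7/8 + 6)) = 214*(-1*5*7 + 11*(41/8)) = 214*(-35 + 451/8) = 214*(171/8) = 18297/4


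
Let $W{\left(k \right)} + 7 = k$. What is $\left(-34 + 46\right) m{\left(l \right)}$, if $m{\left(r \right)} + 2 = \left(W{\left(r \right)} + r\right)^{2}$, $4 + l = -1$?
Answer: $3444$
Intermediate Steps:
$l = -5$ ($l = -4 - 1 = -5$)
$W{\left(k \right)} = -7 + k$
$m{\left(r \right)} = -2 + \left(-7 + 2 r\right)^{2}$ ($m{\left(r \right)} = -2 + \left(\left(-7 + r\right) + r\right)^{2} = -2 + \left(-7 + 2 r\right)^{2}$)
$\left(-34 + 46\right) m{\left(l \right)} = \left(-34 + 46\right) \left(-2 + \left(-7 + 2 \left(-5\right)\right)^{2}\right) = 12 \left(-2 + \left(-7 - 10\right)^{2}\right) = 12 \left(-2 + \left(-17\right)^{2}\right) = 12 \left(-2 + 289\right) = 12 \cdot 287 = 3444$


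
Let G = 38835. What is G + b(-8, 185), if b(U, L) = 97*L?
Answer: 56780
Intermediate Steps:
G + b(-8, 185) = 38835 + 97*185 = 38835 + 17945 = 56780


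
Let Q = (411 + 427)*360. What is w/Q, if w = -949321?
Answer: -949321/301680 ≈ -3.1468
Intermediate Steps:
Q = 301680 (Q = 838*360 = 301680)
w/Q = -949321/301680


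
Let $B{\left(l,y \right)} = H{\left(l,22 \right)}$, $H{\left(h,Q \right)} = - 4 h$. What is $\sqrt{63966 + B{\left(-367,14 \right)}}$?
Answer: $\sqrt{65434} \approx 255.8$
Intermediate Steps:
$B{\left(l,y \right)} = - 4 l$
$\sqrt{63966 + B{\left(-367,14 \right)}} = \sqrt{63966 - -1468} = \sqrt{63966 + 1468} = \sqrt{65434}$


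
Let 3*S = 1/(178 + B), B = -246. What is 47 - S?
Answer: 9589/204 ≈ 47.005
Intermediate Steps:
S = -1/204 (S = 1/(3*(178 - 246)) = (⅓)/(-68) = (⅓)*(-1/68) = -1/204 ≈ -0.0049020)
47 - S = 47 - 1*(-1/204) = 47 + 1/204 = 9589/204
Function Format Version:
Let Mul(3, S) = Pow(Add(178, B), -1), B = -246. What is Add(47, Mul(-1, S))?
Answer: Rational(9589, 204) ≈ 47.005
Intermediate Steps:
S = Rational(-1, 204) (S = Mul(Rational(1, 3), Pow(Add(178, -246), -1)) = Mul(Rational(1, 3), Pow(-68, -1)) = Mul(Rational(1, 3), Rational(-1, 68)) = Rational(-1, 204) ≈ -0.0049020)
Add(47, Mul(-1, S)) = Add(47, Mul(-1, Rational(-1, 204))) = Add(47, Rational(1, 204)) = Rational(9589, 204)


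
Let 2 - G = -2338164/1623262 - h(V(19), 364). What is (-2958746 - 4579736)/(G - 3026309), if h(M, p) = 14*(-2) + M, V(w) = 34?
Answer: 6118465684142/2456238537849 ≈ 2.4910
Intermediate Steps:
h(M, p) = -28 + M
G = 7662130/811631 (G = 2 - (-2338164/1623262 - (-28 + 34)) = 2 - (-2338164*1/1623262 - 1*6) = 2 - (-1169082/811631 - 6) = 2 - 1*(-6038868/811631) = 2 + 6038868/811631 = 7662130/811631 ≈ 9.4404)
(-2958746 - 4579736)/(G - 3026309) = (-2958746 - 4579736)/(7662130/811631 - 3026309) = -7538482/(-2456238537849/811631) = -7538482*(-811631/2456238537849) = 6118465684142/2456238537849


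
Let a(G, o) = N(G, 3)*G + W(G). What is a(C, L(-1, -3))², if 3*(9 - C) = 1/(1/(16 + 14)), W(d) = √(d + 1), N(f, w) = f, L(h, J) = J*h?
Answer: 1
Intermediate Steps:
W(d) = √(1 + d)
C = -1 (C = 9 - 1/(3*(1/(16 + 14))) = 9 - 1/(3*(1/30)) = 9 - 1/(3*1/30) = 9 - ⅓*30 = 9 - 10 = -1)
a(G, o) = G² + √(1 + G) (a(G, o) = G*G + √(1 + G) = G² + √(1 + G))
a(C, L(-1, -3))² = ((-1)² + √(1 - 1))² = (1 + √0)² = (1 + 0)² = 1² = 1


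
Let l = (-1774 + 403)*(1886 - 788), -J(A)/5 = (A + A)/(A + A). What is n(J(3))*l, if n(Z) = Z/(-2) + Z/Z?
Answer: -5268753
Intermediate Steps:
J(A) = -5 (J(A) = -5*(A + A)/(A + A) = -5*2*A/(2*A) = -5*2*A*1/(2*A) = -5*1 = -5)
n(Z) = 1 - Z/2 (n(Z) = Z*(-½) + 1 = -Z/2 + 1 = 1 - Z/2)
l = -1505358 (l = -1371*1098 = -1505358)
n(J(3))*l = (1 - ½*(-5))*(-1505358) = (1 + 5/2)*(-1505358) = (7/2)*(-1505358) = -5268753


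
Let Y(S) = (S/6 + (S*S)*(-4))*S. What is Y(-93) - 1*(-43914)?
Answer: 6525567/2 ≈ 3.2628e+6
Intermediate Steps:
Y(S) = S*(-4*S² + S/6) (Y(S) = (S*(⅙) + S²*(-4))*S = (S/6 - 4*S²)*S = (-4*S² + S/6)*S = S*(-4*S² + S/6))
Y(-93) - 1*(-43914) = (⅙)*(-93)²*(1 - 24*(-93)) - 1*(-43914) = (⅙)*8649*(1 + 2232) + 43914 = (⅙)*8649*2233 + 43914 = 6437739/2 + 43914 = 6525567/2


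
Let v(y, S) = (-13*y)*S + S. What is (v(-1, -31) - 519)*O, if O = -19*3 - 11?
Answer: 64804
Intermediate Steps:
O = -68 (O = -57 - 11 = -68)
v(y, S) = S - 13*S*y (v(y, S) = -13*S*y + S = S - 13*S*y)
(v(-1, -31) - 519)*O = (-31*(1 - 13*(-1)) - 519)*(-68) = (-31*(1 + 13) - 519)*(-68) = (-31*14 - 519)*(-68) = (-434 - 519)*(-68) = -953*(-68) = 64804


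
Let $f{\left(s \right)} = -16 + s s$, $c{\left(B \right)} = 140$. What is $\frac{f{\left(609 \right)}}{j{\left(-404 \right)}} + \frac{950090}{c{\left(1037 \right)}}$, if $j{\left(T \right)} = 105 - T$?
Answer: $\frac{53551691}{7126} \approx 7515.0$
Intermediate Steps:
$f{\left(s \right)} = -16 + s^{2}$
$\frac{f{\left(609 \right)}}{j{\left(-404 \right)}} + \frac{950090}{c{\left(1037 \right)}} = \frac{-16 + 609^{2}}{105 - -404} + \frac{950090}{140} = \frac{-16 + 370881}{105 + 404} + 950090 \cdot \frac{1}{140} = \frac{370865}{509} + \frac{95009}{14} = \frac{53551691}{7126}$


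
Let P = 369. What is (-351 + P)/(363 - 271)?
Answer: 9/46 ≈ 0.19565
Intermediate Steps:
(-351 + P)/(363 - 271) = (-351 + 369)/(363 - 271) = 18/92 = 18*(1/92) = 9/46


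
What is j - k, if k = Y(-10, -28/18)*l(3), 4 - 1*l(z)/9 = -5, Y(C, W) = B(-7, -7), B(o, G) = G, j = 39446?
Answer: 40013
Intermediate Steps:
Y(C, W) = -7
l(z) = 81 (l(z) = 36 - 9*(-5) = 36 + 45 = 81)
k = -567 (k = -7*81 = -567)
j - k = 39446 - 1*(-567) = 39446 + 567 = 40013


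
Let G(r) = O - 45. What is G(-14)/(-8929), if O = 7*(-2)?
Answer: 59/8929 ≈ 0.0066077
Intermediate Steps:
O = -14
G(r) = -59 (G(r) = -14 - 45 = -59)
G(-14)/(-8929) = -59/(-8929) = -59*(-1/8929) = 59/8929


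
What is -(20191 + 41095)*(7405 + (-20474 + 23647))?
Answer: -648283308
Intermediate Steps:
-(20191 + 41095)*(7405 + (-20474 + 23647)) = -61286*(7405 + 3173) = -61286*10578 = -1*648283308 = -648283308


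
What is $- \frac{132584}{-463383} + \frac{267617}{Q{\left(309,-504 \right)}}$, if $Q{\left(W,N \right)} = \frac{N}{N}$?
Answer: $\frac{124009300895}{463383} \approx 2.6762 \cdot 10^{5}$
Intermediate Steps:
$Q{\left(W,N \right)} = 1$
$- \frac{132584}{-463383} + \frac{267617}{Q{\left(309,-504 \right)}} = - \frac{132584}{-463383} + \frac{267617}{1} = \left(-132584\right) \left(- \frac{1}{463383}\right) + 267617 \cdot 1 = \frac{132584}{463383} + 267617 = \frac{124009300895}{463383}$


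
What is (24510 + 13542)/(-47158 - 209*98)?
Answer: -9513/16910 ≈ -0.56257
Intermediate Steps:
(24510 + 13542)/(-47158 - 209*98) = 38052/(-47158 - 20482) = 38052/(-67640) = 38052*(-1/67640) = -9513/16910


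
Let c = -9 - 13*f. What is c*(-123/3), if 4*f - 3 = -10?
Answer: -2255/4 ≈ -563.75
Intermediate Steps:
f = -7/4 (f = ¾ + (¼)*(-10) = ¾ - 5/2 = -7/4 ≈ -1.7500)
c = 55/4 (c = -9 - 13*(-7/4) = -9 + 91/4 = 55/4 ≈ 13.750)
c*(-123/3) = 55*(-123/3)/4 = 55*(-123*⅓)/4 = (55/4)*(-41) = -2255/4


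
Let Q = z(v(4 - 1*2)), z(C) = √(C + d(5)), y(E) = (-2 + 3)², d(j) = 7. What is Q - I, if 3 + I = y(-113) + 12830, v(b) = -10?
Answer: -12828 + I*√3 ≈ -12828.0 + 1.732*I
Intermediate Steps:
y(E) = 1 (y(E) = 1² = 1)
z(C) = √(7 + C) (z(C) = √(C + 7) = √(7 + C))
I = 12828 (I = -3 + (1 + 12830) = -3 + 12831 = 12828)
Q = I*√3 (Q = √(7 - 10) = √(-3) = I*√3 ≈ 1.732*I)
Q - I = I*√3 - 1*12828 = I*√3 - 12828 = -12828 + I*√3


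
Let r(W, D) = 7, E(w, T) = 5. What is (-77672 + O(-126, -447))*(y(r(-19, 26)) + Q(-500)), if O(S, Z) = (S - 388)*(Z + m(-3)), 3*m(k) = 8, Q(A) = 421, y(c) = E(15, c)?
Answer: 64204732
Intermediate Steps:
y(c) = 5
m(k) = 8/3 (m(k) = (1/3)*8 = 8/3)
O(S, Z) = (-388 + S)*(8/3 + Z) (O(S, Z) = (S - 388)*(Z + 8/3) = (-388 + S)*(8/3 + Z))
(-77672 + O(-126, -447))*(y(r(-19, 26)) + Q(-500)) = (-77672 + (-3104/3 - 388*(-447) + (8/3)*(-126) - 126*(-447)))*(5 + 421) = (-77672 + (-3104/3 + 173436 - 336 + 56322))*426 = (-77672 + 685162/3)*426 = (452146/3)*426 = 64204732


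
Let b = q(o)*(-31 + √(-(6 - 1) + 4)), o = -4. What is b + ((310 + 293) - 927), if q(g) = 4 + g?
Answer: -324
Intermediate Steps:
b = 0 (b = (4 - 4)*(-31 + √(-(6 - 1) + 4)) = 0*(-31 + √(-1*5 + 4)) = 0*(-31 + √(-5 + 4)) = 0*(-31 + √(-1)) = 0*(-31 + I) = 0)
b + ((310 + 293) - 927) = 0 + ((310 + 293) - 927) = 0 + (603 - 927) = 0 - 324 = -324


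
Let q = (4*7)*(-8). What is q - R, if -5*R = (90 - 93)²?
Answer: -1111/5 ≈ -222.20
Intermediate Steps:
q = -224 (q = 28*(-8) = -224)
R = -9/5 (R = -(90 - 93)²/5 = -⅕*(-3)² = -⅕*9 = -9/5 ≈ -1.8000)
q - R = -224 - 1*(-9/5) = -224 + 9/5 = -1111/5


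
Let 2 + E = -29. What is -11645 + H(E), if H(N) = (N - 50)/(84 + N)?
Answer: -617266/53 ≈ -11647.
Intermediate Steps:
E = -31 (E = -2 - 29 = -31)
H(N) = (-50 + N)/(84 + N)
-11645 + H(E) = -11645 + (-50 - 31)/(84 - 31) = -11645 - 81/53 = -617266/53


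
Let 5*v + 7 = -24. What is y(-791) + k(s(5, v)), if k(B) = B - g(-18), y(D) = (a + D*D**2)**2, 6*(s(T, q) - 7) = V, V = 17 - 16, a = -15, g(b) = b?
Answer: 1469637339540639727/6 ≈ 2.4494e+17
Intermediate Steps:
v = -31/5 (v = -7/5 + (1/5)*(-24) = -7/5 - 24/5 = -31/5 ≈ -6.2000)
V = 1
s(T, q) = 43/6 (s(T, q) = 7 + (1/6)*1 = 7 + 1/6 = 43/6)
y(D) = (-15 + D**3)**2 (y(D) = (-15 + D*D**2)**2 = (-15 + D**3)**2)
k(B) = 18 + B (k(B) = B - 1*(-18) = B + 18 = 18 + B)
y(-791) + k(s(5, v)) = (-15 + (-791)**3)**2 + (18 + 43/6) = (-15 - 494913671)**2 + 151/6 = (-494913686)**2 + 151/6 = 244939556590106596 + 151/6 = 1469637339540639727/6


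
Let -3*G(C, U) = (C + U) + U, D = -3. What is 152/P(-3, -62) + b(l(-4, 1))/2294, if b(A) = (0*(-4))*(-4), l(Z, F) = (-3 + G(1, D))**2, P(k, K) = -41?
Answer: -152/41 ≈ -3.7073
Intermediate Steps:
G(C, U) = -2*U/3 - C/3 (G(C, U) = -((C + U) + U)/3 = -(C + 2*U)/3 = -2*U/3 - C/3)
l(Z, F) = 16/9 (l(Z, F) = (-3 + (-2/3*(-3) - 1/3*1))**2 = (-3 + (2 - 1/3))**2 = (-3 + 5/3)**2 = (-4/3)**2 = 16/9)
b(A) = 0 (b(A) = 0*(-4) = 0)
152/P(-3, -62) + b(l(-4, 1))/2294 = 152/(-41) + 0/2294 = 152*(-1/41) + 0*(1/2294) = -152/41 + 0 = -152/41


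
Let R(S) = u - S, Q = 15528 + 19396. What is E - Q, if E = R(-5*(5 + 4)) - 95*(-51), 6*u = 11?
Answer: -180193/6 ≈ -30032.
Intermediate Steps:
u = 11/6 (u = (⅙)*11 = 11/6 ≈ 1.8333)
Q = 34924
R(S) = 11/6 - S
E = 29351/6 (E = (11/6 - (-5)*(5 + 4)) - 95*(-51) = (11/6 - (-5)*9) + 4845 = (11/6 - 1*(-45)) + 4845 = (11/6 + 45) + 4845 = 281/6 + 4845 = 29351/6 ≈ 4891.8)
E - Q = 29351/6 - 1*34924 = 29351/6 - 34924 = -180193/6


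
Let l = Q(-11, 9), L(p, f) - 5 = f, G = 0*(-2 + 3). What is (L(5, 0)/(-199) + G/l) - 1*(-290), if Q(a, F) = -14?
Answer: 57705/199 ≈ 289.97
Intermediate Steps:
G = 0 (G = 0*1 = 0)
L(p, f) = 5 + f
l = -14
(L(5, 0)/(-199) + G/l) - 1*(-290) = ((5 + 0)/(-199) + 0/(-14)) - 1*(-290) = (5*(-1/199) + 0*(-1/14)) + 290 = (-5/199 + 0) + 290 = -5/199 + 290 = 57705/199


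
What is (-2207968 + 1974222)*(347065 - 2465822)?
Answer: 495250973722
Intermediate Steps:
(-2207968 + 1974222)*(347065 - 2465822) = -233746*(-2118757) = 495250973722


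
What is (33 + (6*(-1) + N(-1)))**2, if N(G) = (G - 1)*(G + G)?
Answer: 961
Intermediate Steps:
N(G) = 2*G*(-1 + G) (N(G) = (-1 + G)*(2*G) = 2*G*(-1 + G))
(33 + (6*(-1) + N(-1)))**2 = (33 + (6*(-1) + 2*(-1)*(-1 - 1)))**2 = (33 + (-6 + 2*(-1)*(-2)))**2 = (33 + (-6 + 4))**2 = (33 - 2)**2 = 31**2 = 961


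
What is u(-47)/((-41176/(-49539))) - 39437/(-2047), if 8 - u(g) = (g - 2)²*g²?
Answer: -537837386513821/84287272 ≈ -6.3810e+6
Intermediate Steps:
u(g) = 8 - g²*(-2 + g)² (u(g) = 8 - (g - 2)²*g² = 8 - (-2 + g)²*g² = 8 - g²*(-2 + g)²)
u(-47)/((-41176/(-49539))) - 39437/(-2047) = (8 - 1*(-47)²*(-2 - 47)²)/((-41176/(-49539))) - 39437/(-2047) = (8 - 1*2209*(-49)²)/((-41176*(-1/49539))) - 39437*(-1/2047) = (8 - 1*2209*2401)/(41176/49539) + 39437/2047 = (8 - 5303809)*(49539/41176) + 39437/2047 = -5303801*49539/41176 + 39437/2047 = -262744997739/41176 + 39437/2047 = -537837386513821/84287272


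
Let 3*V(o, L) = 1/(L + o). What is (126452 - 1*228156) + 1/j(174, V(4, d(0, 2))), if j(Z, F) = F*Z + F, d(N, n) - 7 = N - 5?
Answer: -17798182/175 ≈ -1.0170e+5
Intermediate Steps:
d(N, n) = 2 + N (d(N, n) = 7 + (N - 5) = 7 + (-5 + N) = 2 + N)
V(o, L) = 1/(3*(L + o))
j(Z, F) = F + F*Z
(126452 - 1*228156) + 1/j(174, V(4, d(0, 2))) = (126452 - 1*228156) + 1/((1/(3*((2 + 0) + 4)))*(1 + 174)) = (126452 - 228156) + 1/((1/(3*(2 + 4)))*175) = -101704 + 1/(((⅓)/6)*175) = -101704 + 1/(((⅓)*(⅙))*175) = -101704 + 1/((1/18)*175) = -101704 + 1/(175/18) = -101704 + 18/175 = -17798182/175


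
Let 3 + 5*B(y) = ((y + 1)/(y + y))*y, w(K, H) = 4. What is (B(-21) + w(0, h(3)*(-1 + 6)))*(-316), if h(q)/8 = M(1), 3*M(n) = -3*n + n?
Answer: -2212/5 ≈ -442.40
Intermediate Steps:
M(n) = -2*n/3 (M(n) = (-3*n + n)/3 = (-2*n)/3 = -2*n/3)
h(q) = -16/3 (h(q) = 8*(-⅔*1) = 8*(-⅔) = -16/3)
B(y) = -½ + y/10 (B(y) = -⅗ + (((y + 1)/(y + y))*y)/5 = -⅗ + (((1 + y)/((2*y)))*y)/5 = -⅗ + (((1 + y)*(1/(2*y)))*y)/5 = -⅗ + (((1 + y)/(2*y))*y)/5 = -⅗ + (½ + y/2)/5 = -⅗ + (⅒ + y/10) = -½ + y/10)
(B(-21) + w(0, h(3)*(-1 + 6)))*(-316) = ((-½ + (⅒)*(-21)) + 4)*(-316) = ((-½ - 21/10) + 4)*(-316) = (-13/5 + 4)*(-316) = (7/5)*(-316) = -2212/5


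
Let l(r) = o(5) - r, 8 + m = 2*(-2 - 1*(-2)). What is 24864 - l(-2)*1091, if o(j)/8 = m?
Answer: 92506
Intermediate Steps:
m = -8 (m = -8 + 2*(-2 - 1*(-2)) = -8 + 2*(-2 + 2) = -8 + 2*0 = -8 + 0 = -8)
o(j) = -64 (o(j) = 8*(-8) = -64)
l(r) = -64 - r
24864 - l(-2)*1091 = 24864 - (-64 - 1*(-2))*1091 = 24864 - (-64 + 2)*1091 = 24864 - (-62)*1091 = 24864 - 1*(-67642) = 24864 + 67642 = 92506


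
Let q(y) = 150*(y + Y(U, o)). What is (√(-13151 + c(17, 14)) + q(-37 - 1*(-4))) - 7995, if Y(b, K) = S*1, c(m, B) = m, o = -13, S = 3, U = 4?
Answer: -12495 + I*√13134 ≈ -12495.0 + 114.6*I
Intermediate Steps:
Y(b, K) = 3 (Y(b, K) = 3*1 = 3)
q(y) = 450 + 150*y (q(y) = 150*(y + 3) = 150*(3 + y) = 450 + 150*y)
(√(-13151 + c(17, 14)) + q(-37 - 1*(-4))) - 7995 = (√(-13151 + 17) + (450 + 150*(-37 - 1*(-4)))) - 7995 = (√(-13134) + (450 + 150*(-37 + 4))) - 7995 = (I*√13134 + (450 + 150*(-33))) - 7995 = (I*√13134 + (450 - 4950)) - 7995 = (I*√13134 - 4500) - 7995 = (-4500 + I*√13134) - 7995 = -12495 + I*√13134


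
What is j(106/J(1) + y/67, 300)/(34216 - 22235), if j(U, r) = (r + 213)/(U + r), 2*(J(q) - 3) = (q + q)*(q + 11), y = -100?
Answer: 515565/3679389062 ≈ 0.00014012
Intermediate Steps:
J(q) = 3 + q*(11 + q) (J(q) = 3 + ((q + q)*(q + 11))/2 = 3 + ((2*q)*(11 + q))/2 = 3 + (2*q*(11 + q))/2 = 3 + q*(11 + q))
j(U, r) = (213 + r)/(U + r)
j(106/J(1) + y/67, 300)/(34216 - 22235) = ((213 + 300)/((106/(3 + 1**2 + 11*1) - 100/67) + 300))/(34216 - 22235) = (513/((106/(3 + 1 + 11) - 100*1/67) + 300))/11981 = (513/((106/15 - 100/67) + 300))*(1/11981) = (513/(5602/1005 + 300))*(1/11981) = (513/(307102/1005))*(1/11981) = ((1005/307102)*513)*(1/11981) = (515565/307102)*(1/11981) = 515565/3679389062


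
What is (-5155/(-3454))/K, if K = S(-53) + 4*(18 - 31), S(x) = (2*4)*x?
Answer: -5155/1644104 ≈ -0.0031354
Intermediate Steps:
S(x) = 8*x
K = -476 (K = 8*(-53) + 4*(18 - 31) = -424 + 4*(-13) = -424 - 52 = -476)
(-5155/(-3454))/K = -5155/(-3454)/(-476) = -5155*(-1/3454)*(-1/476) = (5155/3454)*(-1/476) = -5155/1644104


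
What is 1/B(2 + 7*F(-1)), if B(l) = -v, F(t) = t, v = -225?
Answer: 1/225 ≈ 0.0044444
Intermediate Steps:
B(l) = 225 (B(l) = -1*(-225) = 225)
1/B(2 + 7*F(-1)) = 1/225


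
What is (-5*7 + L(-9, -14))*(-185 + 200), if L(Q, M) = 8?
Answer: -405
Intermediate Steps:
(-5*7 + L(-9, -14))*(-185 + 200) = (-5*7 + 8)*(-185 + 200) = (-35 + 8)*15 = -27*15 = -405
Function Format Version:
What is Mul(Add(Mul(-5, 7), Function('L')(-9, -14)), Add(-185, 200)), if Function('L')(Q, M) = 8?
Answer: -405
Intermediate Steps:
Mul(Add(Mul(-5, 7), Function('L')(-9, -14)), Add(-185, 200)) = Mul(Add(Mul(-5, 7), 8), Add(-185, 200)) = Mul(Add(-35, 8), 15) = Mul(-27, 15) = -405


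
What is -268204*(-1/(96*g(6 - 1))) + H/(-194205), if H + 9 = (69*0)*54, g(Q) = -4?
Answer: -4340546197/6214560 ≈ -698.45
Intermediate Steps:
H = -9 (H = -9 + (69*0)*54 = -9 + 0*54 = -9 + 0 = -9)
-268204*(-1/(96*g(6 - 1))) + H/(-194205) = -268204/(-4*(-4)*24) - 9/(-194205) = -268204/(16*24) - 9*(-1/194205) = -268204/384 + 3/64735 = -268204*1/384 + 3/64735 = -67051/96 + 3/64735 = -4340546197/6214560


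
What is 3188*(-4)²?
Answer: 51008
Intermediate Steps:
3188*(-4)² = 3188*16 = 51008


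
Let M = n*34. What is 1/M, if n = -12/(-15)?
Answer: 5/136 ≈ 0.036765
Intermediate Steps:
n = ⅘ (n = -12*(-1/15) = ⅘ ≈ 0.80000)
M = 136/5 (M = (⅘)*34 = 136/5 ≈ 27.200)
1/M = 1/(136/5) = 5/136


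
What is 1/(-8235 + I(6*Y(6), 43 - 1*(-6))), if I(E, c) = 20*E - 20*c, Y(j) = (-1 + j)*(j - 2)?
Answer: -1/6815 ≈ -0.00014674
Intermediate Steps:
Y(j) = (-1 + j)*(-2 + j)
I(E, c) = -20*c + 20*E
1/(-8235 + I(6*Y(6), 43 - 1*(-6))) = 1/(-8235 + (-20*(43 - 1*(-6)) + 20*(6*(2 + 6² - 3*6)))) = 1/(-8235 + (-20*(43 + 6) + 20*(6*(2 + 36 - 18)))) = 1/(-8235 + (-20*49 + 20*(6*20))) = 1/(-8235 + (-980 + 20*120)) = 1/(-8235 + (-980 + 2400)) = 1/(-8235 + 1420) = 1/(-6815) = -1/6815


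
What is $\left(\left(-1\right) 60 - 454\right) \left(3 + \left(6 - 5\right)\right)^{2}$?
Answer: $-8224$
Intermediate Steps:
$\left(\left(-1\right) 60 - 454\right) \left(3 + \left(6 - 5\right)\right)^{2} = \left(-60 - 454\right) \left(3 + \left(6 - 5\right)\right)^{2} = - 514 \left(3 + 1\right)^{2} = - 514 \cdot 4^{2} = \left(-514\right) 16 = -8224$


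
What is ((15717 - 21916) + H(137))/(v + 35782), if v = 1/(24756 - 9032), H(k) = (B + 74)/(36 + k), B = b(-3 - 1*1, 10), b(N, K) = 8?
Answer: -16861552780/97336057237 ≈ -0.17323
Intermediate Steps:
B = 8
H(k) = 82/(36 + k) (H(k) = (8 + 74)/(36 + k) = 82/(36 + k))
v = 1/15724 ≈ 6.3597e-5
((15717 - 21916) + H(137))/(v + 35782) = ((15717 - 21916) + 82/(36 + 137))/(1/15724 + 35782) = (-6199 + 82/173)/(562636169/15724) = (-6199 + 82*(1/173))*(15724/562636169) = (-6199 + 82/173)*(15724/562636169) = -1072345/173*15724/562636169 = -16861552780/97336057237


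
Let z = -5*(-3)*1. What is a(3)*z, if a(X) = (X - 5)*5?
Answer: -150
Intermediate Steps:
a(X) = -25 + 5*X (a(X) = (-5 + X)*5 = -25 + 5*X)
z = 15 (z = 15*1 = 15)
a(3)*z = (-25 + 5*3)*15 = (-25 + 15)*15 = -10*15 = -150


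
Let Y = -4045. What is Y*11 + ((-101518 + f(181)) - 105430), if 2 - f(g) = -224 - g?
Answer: -251036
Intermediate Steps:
f(g) = 226 + g (f(g) = 2 - (-224 - g) = 2 + (224 + g) = 226 + g)
Y*11 + ((-101518 + f(181)) - 105430) = -4045*11 + ((-101518 + (226 + 181)) - 105430) = -44495 + ((-101518 + 407) - 105430) = -44495 + (-101111 - 105430) = -44495 - 206541 = -251036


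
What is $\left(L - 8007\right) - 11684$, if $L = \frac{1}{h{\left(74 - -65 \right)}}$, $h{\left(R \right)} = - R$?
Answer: $- \frac{2737050}{139} \approx -19691.0$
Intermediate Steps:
$L = - \frac{1}{139}$ ($L = \frac{1}{\left(-1\right) \left(74 - -65\right)} = \frac{1}{\left(-1\right) \left(74 + 65\right)} = \frac{1}{\left(-1\right) 139} = \frac{1}{-139} = - \frac{1}{139} \approx -0.0071942$)
$\left(L - 8007\right) - 11684 = \left(- \frac{1}{139} - 8007\right) - 11684 = - \frac{1112974}{139} - 11684 = - \frac{2737050}{139}$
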